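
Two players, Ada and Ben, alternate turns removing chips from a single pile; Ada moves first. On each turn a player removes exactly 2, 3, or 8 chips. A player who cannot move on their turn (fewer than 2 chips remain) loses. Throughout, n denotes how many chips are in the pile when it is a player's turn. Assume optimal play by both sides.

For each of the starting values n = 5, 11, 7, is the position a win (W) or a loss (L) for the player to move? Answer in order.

Compute win/loss labels from the base case upward. A position with no move is L. Any other position is W if it can reach an L in one move, else L.
n=0: no move → L
n=1: no move → L
n=2: →0(L), so W
n=3: →1(L), so W
n=4: →1(L), so W
n=5: →3(W), 2(W) — all W, so L
n=6: →4(W), 3(W) — all W, so L
n=7: →5(L), so W
n=8: →6(L), so W
n=9: →6(L), so W
n=10: →8(W), 7(W), 2(W) — all W, so L
n=11: →9(W), 8(W), 3(W) — all W, so L

5: L, 11: L, 7: W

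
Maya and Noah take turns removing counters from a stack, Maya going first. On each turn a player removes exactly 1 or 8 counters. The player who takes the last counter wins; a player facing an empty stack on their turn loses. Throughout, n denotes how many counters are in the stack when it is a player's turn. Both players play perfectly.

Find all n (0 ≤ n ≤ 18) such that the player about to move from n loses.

0, 2, 4, 6, 9, 11, 13, 15, 18

Classify positions by backward induction: terminal positions (no move available) are L. From any other position, the mover wins iff some move reaches an L.
n=0: no move → L
n=1: →0(L), so W
n=2: →1(W) only, which is W, so L
n=3: →2(L), so W
n=4: →3(W) only, which is W, so L
n=5: →4(L), so W
n=6: →5(W) only, which is W, so L
n=7: →6(L), so W
n=8: →0(L), so W
n=9: →8(W), 1(W) — all W, so L
n=10: →9(L), so W
n=11: →10(W), 3(W) — all W, so L
n=12: →11(L), so W
n=13: →12(W), 5(W) — all W, so L
n=14: →13(L), so W
n=15: →14(W), 7(W) — all W, so L
n=16: →15(L), so W
n=17: →9(L), so W
n=18: →17(W), 10(W) — all W, so L
Reading off the rows marked L gives the requested list; there are 9 such values of n.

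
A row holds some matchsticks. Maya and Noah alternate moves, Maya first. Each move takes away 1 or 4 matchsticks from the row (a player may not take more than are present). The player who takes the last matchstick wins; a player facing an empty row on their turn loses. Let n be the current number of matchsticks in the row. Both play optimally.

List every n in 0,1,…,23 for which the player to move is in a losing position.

0, 2, 5, 7, 10, 12, 15, 17, 20, 22

Work bottom-up. With no move the player to move loses. Otherwise the position is W if at least one move leads to an L position for the opponent, and L if every move leads to a W.
n=0: no move → L
n=1: can move to 0, which is L ⇒ W
n=2: the only move is to 1(W), a W ⇒ L
n=3: can move to 2, which is L ⇒ W
n=4: can move to 0, which is L ⇒ W
n=5: moves to 4(W), 1(W); every one is W ⇒ L
n=6: can move to 5, which is L ⇒ W
n=7: moves to 6(W), 3(W); every one is W ⇒ L
n=8: can move to 7, which is L ⇒ W
n=9: can move to 5, which is L ⇒ W
n=10: moves to 9(W), 6(W); every one is W ⇒ L
n=11: can move to 10, which is L ⇒ W
n=12: moves to 11(W), 8(W); every one is W ⇒ L
n=13: can move to 12, which is L ⇒ W
n=14: can move to 10, which is L ⇒ W
n=15: moves to 14(W), 11(W); every one is W ⇒ L
n=16: can move to 15, which is L ⇒ W
n=17: moves to 16(W), 13(W); every one is W ⇒ L
n=18: can move to 17, which is L ⇒ W
n=19: can move to 15, which is L ⇒ W
n=20: moves to 19(W), 16(W); every one is W ⇒ L
n=21: can move to 20, which is L ⇒ W
n=22: moves to 21(W), 18(W); every one is W ⇒ L
n=23: can move to 22, which is L ⇒ W
The losing starting values of n are exactly the entries labelled L in this table (10 of them).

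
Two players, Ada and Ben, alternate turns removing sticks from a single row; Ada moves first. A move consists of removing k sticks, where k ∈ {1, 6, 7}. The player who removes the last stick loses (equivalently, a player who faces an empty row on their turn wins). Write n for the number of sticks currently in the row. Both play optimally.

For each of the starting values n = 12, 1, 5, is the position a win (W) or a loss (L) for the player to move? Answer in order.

12: W, 1: L, 5: L

Positions with no move are W. A position that does have a move is losing for the player to move precisely when every available move leads to a winning position for the opponent. Fill in the labels:
n=0: no move; the opponent has just taken the last stick and therefore loses → W
n=1: the only move is to 0(W), a W ⇒ L
n=2: can move to 1, which is L ⇒ W
n=3: the only move is to 2(W), a W ⇒ L
n=4: can move to 3, which is L ⇒ W
n=5: the only move is to 4(W), a W ⇒ L
n=6: can move to 5, which is L ⇒ W
n=7: can move to 1, which is L ⇒ W
n=8: can move to 1, which is L ⇒ W
n=9: can move to 3, which is L ⇒ W
n=10: can move to 3, which is L ⇒ W
n=11: can move to 5, which is L ⇒ W
n=12: can move to 5, which is L ⇒ W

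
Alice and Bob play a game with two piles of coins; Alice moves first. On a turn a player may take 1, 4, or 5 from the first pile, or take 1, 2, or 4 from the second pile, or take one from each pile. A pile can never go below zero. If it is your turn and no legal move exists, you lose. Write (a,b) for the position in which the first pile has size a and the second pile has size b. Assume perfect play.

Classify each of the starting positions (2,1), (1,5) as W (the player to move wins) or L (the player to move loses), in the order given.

Compute win/loss labels from the base case upward. A position with no move is L. Any other position is W if it can reach an L in one move, else L.
No move ever increases a pile, so every position that can arise here has a ≤ 2 and b ≤ 5; it is enough to label the cells with 0 ≤ a ≤ 2 and 0 ≤ b ≤ 5.
Every move lowers a or b (never raises either), so fill the grid row by row in increasing a, and left to right within a row: each cell's successors are then already labelled.
      b=0  b=1  b=2  b=3  b=4  b=5
a=0:    L    W    W    L    W    W
a=1:    W    W    L    W    W    L
a=2:    L    W    W    W    W    W
Cells with no legal move (terminal, hence L): (0,0).
The remaining L cells, each justified by listing all of its moves:
(0,3): moves to (0,2)(W), (0,1)(W); every one is W ⇒ L
(1,2): moves to (0,2)(W), (1,1)(W), (1,0)(W), (0,1)(W); every one is W ⇒ L
(1,5): moves to (0,5)(W), (1,4)(W), (1,3)(W), (1,1)(W), (0,4)(W); every one is W ⇒ L
(2,0): the only move is to (1,0)(W), a W ⇒ L
Every other cell has at least one move into one of the L cells above, so it is W.
(2,1): the move to (2,0) reaches an L cell, so W
(1,5): one of the L cells justified above, so L

(2,1): W, (1,5): L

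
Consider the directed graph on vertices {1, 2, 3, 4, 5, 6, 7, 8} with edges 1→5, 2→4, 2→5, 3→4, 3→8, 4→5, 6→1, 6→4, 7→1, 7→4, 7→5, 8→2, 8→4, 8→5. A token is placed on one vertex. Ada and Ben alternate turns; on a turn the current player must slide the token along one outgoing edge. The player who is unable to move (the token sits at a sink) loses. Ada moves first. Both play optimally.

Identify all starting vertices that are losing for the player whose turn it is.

3, 5, 6

Positions with no move are L. A position that does have a move is losing for the player to move precisely when every available move leads to a winning position for the opponent. Fill in the labels:
Every edge goes from a vertex to one that appears earlier in the order 5, 4, 2, 8, 1, 7, 3, 6, so processing vertices in that order labels each vertex after all of its successors.
5: no outgoing edge → L
4: W (go to 5, an L position)
2: W (go to 5, an L position)
8: W (go to 5, an L position)
1: W (go to 5, an L position)
7: W (go to 5, an L position)
3: L (options 8(W), 4(W) are all W)
6: L (options 1(W), 4(W) are all W)
Reading off the rows marked L gives the requested list; there are 3 such vertices.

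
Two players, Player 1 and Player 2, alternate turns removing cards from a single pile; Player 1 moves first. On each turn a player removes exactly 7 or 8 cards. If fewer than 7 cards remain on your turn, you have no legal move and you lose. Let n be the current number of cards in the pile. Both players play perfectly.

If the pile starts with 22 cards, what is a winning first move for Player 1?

Classify positions by backward induction: terminal positions (no move available) are L. From any other position, the mover wins iff some move reaches an L.
n=0: no move → L
n=1: no move → L
n=2: no move → L
n=3: no move → L
n=4: no move → L
n=5: no move → L
n=6: no move → L
n=7: reaches L-position 0 → W
n=8: reaches L-position 1 → W
n=9: reaches L-position 2 → W
n=10: reaches L-position 3 → W
n=11: reaches L-position 4 → W
n=12: reaches L-position 5 → W
n=13: reaches L-position 6 → W
n=14: reaches L-position 6 → W
n=15: only reaches 8(W), 7(W), all W → L
n=16: only reaches 9(W), 8(W), all W → L
n=17: only reaches 10(W), 9(W), all W → L
n=18: only reaches 11(W), 10(W), all W → L
n=19: only reaches 12(W), 11(W), all W → L
n=20: only reaches 13(W), 12(W), all W → L
n=21: only reaches 14(W), 13(W), all W → L
n=22: reaches L-position 15 → W
From 22, the L positions reachable in one move are: 15.

Remove 7, leaving 15.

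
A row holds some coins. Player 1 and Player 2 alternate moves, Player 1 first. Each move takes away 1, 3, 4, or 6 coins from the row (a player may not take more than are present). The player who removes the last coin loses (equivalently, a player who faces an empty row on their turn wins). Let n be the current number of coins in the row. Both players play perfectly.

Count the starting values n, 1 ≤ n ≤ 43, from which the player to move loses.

13

Build the W/L table. Terminal = W. A non-terminal position is W if it has a move to some L; otherwise it is L.
n=0: no move; the opponent has just taken the last coin and therefore loses → W
n=1: L (sole option 0(W) is W)
n=2: W (go to 1, an L position)
n=3: L (options 2(W), 0(W) are all W)
n=4: W (go to 3, an L position)
n=5: W (go to 1, an L position)
n=6: W (go to 3, an L position)
n=7: W (go to 3, an L position)
n=8: L (options 7(W), 5(W), 4(W), 2(W) are all W)
n=9: W (go to 8, an L position)
n=10: L (options 9(W), 7(W), 6(W), 4(W) are all W)
n=11: W (go to 10, an L position)
n=12: W (go to 8, an L position)
n=13: W (go to 10, an L position)
n=14: W (go to 10, an L position)
n=15: L (options 14(W), 12(W), 11(W), 9(W) are all W)
n=16: W (go to 15, an L position)
n=17: L (options 16(W), 14(W), 13(W), 11(W) are all W)
n=18: W (go to 17, an L position)
n=19: W (go to 15, an L position)
n=20: W (go to 17, an L position)
n=21: W (go to 17, an L position)
n=22: L (options 21(W), 19(W), 18(W), 16(W) are all W)
n=23: W (go to 22, an L position)
n=24: L (options 23(W), 21(W), 20(W), 18(W) are all W)
n=25: W (go to 24, an L position)
n=26: W (go to 22, an L position)
n=27: W (go to 24, an L position)
n=28: W (go to 24, an L position)
n=29: L (options 28(W), 26(W), 25(W), 23(W) are all W)
n=30: W (go to 29, an L position)
n=31: L (options 30(W), 28(W), 27(W), 25(W) are all W)
n=32: W (go to 31, an L position)
n=33: W (go to 29, an L position)
n=34: W (go to 31, an L position)
n=35: W (go to 31, an L position)
n=36: L (options 35(W), 33(W), 32(W), 30(W) are all W)
n=37: W (go to 36, an L position)
n=38: L (options 37(W), 35(W), 34(W), 32(W) are all W)
n=39: W (go to 38, an L position)
n=40: W (go to 36, an L position)
n=41: W (go to 38, an L position)
n=42: W (go to 38, an L position)
n=43: L (options 42(W), 40(W), 39(W), 37(W) are all W)
L entries with 1 ≤ n ≤ 43 (the range starts at n=1): n = 1, 3, 8, 10, 15, 17, 22, 24, 29, 31, 36, 38, 43; that makes 13.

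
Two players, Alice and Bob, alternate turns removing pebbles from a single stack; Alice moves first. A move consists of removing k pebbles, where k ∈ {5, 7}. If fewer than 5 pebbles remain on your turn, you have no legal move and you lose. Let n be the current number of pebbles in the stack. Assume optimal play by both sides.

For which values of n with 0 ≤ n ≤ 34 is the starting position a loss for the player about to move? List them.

Build the W/L table. Terminal = L. A non-terminal position is W if it has a move to some L; otherwise it is L.
n=0: no move → L
n=1: no move → L
n=2: no move → L
n=3: no move → L
n=4: no move → L
n=5: can move to 0, which is L ⇒ W
n=6: can move to 1, which is L ⇒ W
n=7: can move to 2, which is L ⇒ W
n=8: can move to 3, which is L ⇒ W
n=9: can move to 4, which is L ⇒ W
n=10: can move to 3, which is L ⇒ W
n=11: can move to 4, which is L ⇒ W
n=12: moves to 7(W), 5(W); every one is W ⇒ L
n=13: moves to 8(W), 6(W); every one is W ⇒ L
n=14: moves to 9(W), 7(W); every one is W ⇒ L
n=15: moves to 10(W), 8(W); every one is W ⇒ L
n=16: moves to 11(W), 9(W); every one is W ⇒ L
n=17: can move to 12, which is L ⇒ W
n=18: can move to 13, which is L ⇒ W
n=19: can move to 14, which is L ⇒ W
n=20: can move to 15, which is L ⇒ W
n=21: can move to 16, which is L ⇒ W
n=22: can move to 15, which is L ⇒ W
n=23: can move to 16, which is L ⇒ W
n=24: moves to 19(W), 17(W); every one is W ⇒ L
n=25: moves to 20(W), 18(W); every one is W ⇒ L
n=26: moves to 21(W), 19(W); every one is W ⇒ L
n=27: moves to 22(W), 20(W); every one is W ⇒ L
n=28: moves to 23(W), 21(W); every one is W ⇒ L
n=29: can move to 24, which is L ⇒ W
n=30: can move to 25, which is L ⇒ W
n=31: can move to 26, which is L ⇒ W
n=32: can move to 27, which is L ⇒ W
n=33: can move to 28, which is L ⇒ W
n=34: can move to 27, which is L ⇒ W
Reading off the rows marked L gives the requested list; there are 15 such values of n.

0, 1, 2, 3, 4, 12, 13, 14, 15, 16, 24, 25, 26, 27, 28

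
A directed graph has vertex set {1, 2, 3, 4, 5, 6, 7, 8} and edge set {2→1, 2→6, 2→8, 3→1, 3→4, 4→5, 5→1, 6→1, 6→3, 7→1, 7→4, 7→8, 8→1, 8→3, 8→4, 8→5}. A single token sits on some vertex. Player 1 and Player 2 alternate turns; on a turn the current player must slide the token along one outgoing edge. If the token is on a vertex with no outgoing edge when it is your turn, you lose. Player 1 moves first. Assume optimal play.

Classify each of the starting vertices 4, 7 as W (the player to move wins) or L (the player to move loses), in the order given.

4: L, 7: W

Label each position W (a win for the player to move) or L (a loss). A position with no legal move is L; any other position is W exactly when some move reaches an L, and L when every move reaches a W.
Every edge goes from a vertex to one that appears earlier in the order 1, 5, 4, 3, 8, 6, 7, 2, so processing vertices in that order labels each vertex after all of its successors.
1: no outgoing edge → L
5: W (go to 1, an L position)
4: L (sole option 5(W) is W)
3: W (go to 4, an L position)
8: W (go to 4, an L position)
6: W (go to 1, an L position)
7: W (go to 4, an L position)
2: W (go to 1, an L position)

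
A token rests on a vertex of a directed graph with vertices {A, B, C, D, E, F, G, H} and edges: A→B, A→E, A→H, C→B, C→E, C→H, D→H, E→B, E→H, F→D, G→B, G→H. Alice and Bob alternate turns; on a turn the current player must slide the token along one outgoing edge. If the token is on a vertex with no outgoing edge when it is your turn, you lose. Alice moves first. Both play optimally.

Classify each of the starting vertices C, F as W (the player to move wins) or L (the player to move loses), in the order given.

C: W, F: L

Compute win/loss labels from the base case upward. A position with no move is L. Any other position is W if it can reach an L in one move, else L.
Every edge goes from a vertex to one that appears earlier in the order B, H, E, G, C, D, A, F, so processing vertices in that order labels each vertex after all of its successors.
B: no outgoing edge → L
H: no outgoing edge → L
E: can move to H, which is L ⇒ W
G: can move to H, which is L ⇒ W
C: can move to H, which is L ⇒ W
D: can move to H, which is L ⇒ W
A: can move to H, which is L ⇒ W
F: the only move is to D(W), a W ⇒ L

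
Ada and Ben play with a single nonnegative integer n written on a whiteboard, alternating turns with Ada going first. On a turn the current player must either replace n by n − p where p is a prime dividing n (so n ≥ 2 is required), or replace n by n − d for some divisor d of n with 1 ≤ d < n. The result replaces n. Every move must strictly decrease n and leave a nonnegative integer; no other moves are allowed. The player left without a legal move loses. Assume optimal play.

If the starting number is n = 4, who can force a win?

Compute win/loss labels from the base case upward. A position with no move is L. Any other position is W if it can reach an L in one move, else L.
n=0: no move → L
n=1: no move → L
n=2: →0(L), so W
n=3: →0(L), so W
n=4: →2(W), 3(W) — all W, so L
The starting position 4 is L: whatever Ada does, the opponent receives a W position.

Ben wins.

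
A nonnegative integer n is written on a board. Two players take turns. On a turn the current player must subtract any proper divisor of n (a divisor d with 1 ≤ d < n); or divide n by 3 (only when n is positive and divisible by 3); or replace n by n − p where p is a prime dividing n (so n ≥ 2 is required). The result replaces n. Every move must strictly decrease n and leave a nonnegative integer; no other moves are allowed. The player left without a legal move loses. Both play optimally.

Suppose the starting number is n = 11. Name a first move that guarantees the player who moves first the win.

Build the W/L table. Terminal = L. A non-terminal position is W if it has a move to some L; otherwise it is L.
n=0: no move → L
n=1: no move → L
n=2: can move to 0, which is L ⇒ W
n=3: can move to 0, which is L ⇒ W
n=4: moves to 2(W), 3(W); every one is W ⇒ L
n=5: can move to 0, which is L ⇒ W
n=6: can move to 4, which is L ⇒ W
n=7: can move to 0, which is L ⇒ W
n=8: can move to 4, which is L ⇒ W
n=9: moves to 3(W), 6(W), 8(W); every one is W ⇒ L
n=10: can move to 9, which is L ⇒ W
n=11: can move to 0, which is L ⇒ W
From 11, the L positions reachable in one move are: 0.

Move to 0.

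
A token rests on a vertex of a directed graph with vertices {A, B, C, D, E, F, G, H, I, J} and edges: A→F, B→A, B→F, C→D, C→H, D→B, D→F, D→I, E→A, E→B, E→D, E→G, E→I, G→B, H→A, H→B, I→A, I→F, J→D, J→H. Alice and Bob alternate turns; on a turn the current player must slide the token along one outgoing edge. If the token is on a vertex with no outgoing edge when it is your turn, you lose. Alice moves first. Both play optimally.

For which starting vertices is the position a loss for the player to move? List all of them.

Work bottom-up. With no move the player to move loses. Otherwise the position is W if at least one move leads to an L position for the opponent, and L if every move leads to a W.
Every edge goes from a vertex to one that appears earlier in the order F, A, B, I, H, D, G, E, J, C, so processing vertices in that order labels each vertex after all of its successors.
F: no outgoing edge → L
A: W (go to F, an L position)
B: W (go to F, an L position)
I: W (go to F, an L position)
H: L (options B(W), A(W) are all W)
D: W (go to F, an L position)
G: L (sole option B(W) is W)
E: W (go to G, an L position)
J: W (go to H, an L position)
C: W (go to H, an L position)
The losing starting vertices are exactly the entries labelled L in this table (3 of them).

F, G, H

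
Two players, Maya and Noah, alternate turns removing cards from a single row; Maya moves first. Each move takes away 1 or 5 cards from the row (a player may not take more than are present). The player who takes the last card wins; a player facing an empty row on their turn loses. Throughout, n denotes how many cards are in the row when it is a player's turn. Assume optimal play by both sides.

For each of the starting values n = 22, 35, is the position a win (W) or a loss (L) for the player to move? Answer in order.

22: L, 35: W

Work bottom-up. With no move the player to move loses. Otherwise the position is W if at least one move leads to an L position for the opponent, and L if every move leads to a W.
n=0: no move → L
n=1: reaches L-position 0 → W
n=2: only reaches 1(W), which is W → L
n=3: reaches L-position 2 → W
n=4: only reaches 3(W), which is W → L
n=5: reaches L-position 4 → W
n=6: only reaches 5(W), 1(W), all W → L
n=7: reaches L-position 6 → W
n=8: only reaches 7(W), 3(W), all W → L
n=9: reaches L-position 8 → W
n=10: only reaches 9(W), 5(W), all W → L
n=11: reaches L-position 10 → W
n=12: only reaches 11(W), 7(W), all W → L
n=13: reaches L-position 12 → W
n=14: only reaches 13(W), 9(W), all W → L
n=15: reaches L-position 14 → W
n=16: only reaches 15(W), 11(W), all W → L
n=17: reaches L-position 16 → W
n=18: only reaches 17(W), 13(W), all W → L
n=19: reaches L-position 18 → W
n=20: only reaches 19(W), 15(W), all W → L
n=21: reaches L-position 20 → W
n=22: only reaches 21(W), 17(W), all W → L
n=23: reaches L-position 22 → W
n=24: only reaches 23(W), 19(W), all W → L
n=25: reaches L-position 24 → W
n=26: only reaches 25(W), 21(W), all W → L
n=27: reaches L-position 26 → W
n=28: only reaches 27(W), 23(W), all W → L
n=29: reaches L-position 28 → W
n=30: only reaches 29(W), 25(W), all W → L
n=31: reaches L-position 30 → W
n=32: only reaches 31(W), 27(W), all W → L
n=33: reaches L-position 32 → W
n=34: only reaches 33(W), 29(W), all W → L
n=35: reaches L-position 34 → W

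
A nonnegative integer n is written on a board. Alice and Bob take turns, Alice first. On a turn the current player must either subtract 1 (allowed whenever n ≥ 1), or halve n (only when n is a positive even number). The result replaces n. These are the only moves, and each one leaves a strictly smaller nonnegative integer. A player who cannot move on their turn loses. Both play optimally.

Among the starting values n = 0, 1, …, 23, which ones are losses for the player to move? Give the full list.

0, 2, 5, 7, 9, 11, 13, 15, 17, 19, 21, 23

Positions with no move are L. A position that does have a move is losing for the player to move precisely when every available move leads to a winning position for the opponent. Fill in the labels:
n=0: no move → L
n=1: W (go to 0, an L position)
n=2: L (sole option 1(W) is W)
n=3: W (go to 2, an L position)
n=4: W (go to 2, an L position)
n=5: L (sole option 4(W) is W)
n=6: W (go to 5, an L position)
n=7: L (sole option 6(W) is W)
n=8: W (go to 7, an L position)
n=9: L (sole option 8(W) is W)
n=10: W (go to 5, an L position)
n=11: L (sole option 10(W) is W)
n=12: W (go to 11, an L position)
n=13: L (sole option 12(W) is W)
n=14: W (go to 7, an L position)
n=15: L (sole option 14(W) is W)
n=16: W (go to 15, an L position)
n=17: L (sole option 16(W) is W)
n=18: W (go to 9, an L position)
n=19: L (sole option 18(W) is W)
n=20: W (go to 19, an L position)
n=21: L (sole option 20(W) is W)
n=22: W (go to 11, an L position)
n=23: L (sole option 22(W) is W)
Reading off the rows marked L gives the requested list; there are 12 such values of n.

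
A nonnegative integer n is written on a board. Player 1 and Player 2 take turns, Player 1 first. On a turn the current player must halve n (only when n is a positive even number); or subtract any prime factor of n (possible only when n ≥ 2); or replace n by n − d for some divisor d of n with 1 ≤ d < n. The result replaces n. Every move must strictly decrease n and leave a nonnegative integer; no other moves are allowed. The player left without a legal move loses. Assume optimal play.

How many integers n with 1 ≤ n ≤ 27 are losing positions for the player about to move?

6

Positions with no move are L. A position that does have a move is losing for the player to move precisely when every available move leads to a winning position for the opponent. Fill in the labels:
n=0: no move → L
n=1: no move → L
n=2: W (go to 0, an L position)
n=3: W (go to 0, an L position)
n=4: L (options 2(W), 3(W) are all W)
n=5: W (go to 0, an L position)
n=6: W (go to 4, an L position)
n=7: W (go to 0, an L position)
n=8: W (go to 4, an L position)
n=9: L (options 6(W), 8(W) are all W)
n=10: W (go to 9, an L position)
n=11: W (go to 0, an L position)
n=12: W (go to 9, an L position)
n=13: W (go to 0, an L position)
n=14: L (options 7(W), 12(W), 13(W) are all W)
n=15: W (go to 14, an L position)
n=16: W (go to 14, an L position)
n=17: W (go to 0, an L position)
n=18: W (go to 9, an L position)
n=19: W (go to 0, an L position)
n=20: L (options 10(W), 15(W), 16(W), 18(W), 19(W) are all W)
n=21: W (go to 14, an L position)
n=22: W (go to 20, an L position)
n=23: W (go to 0, an L position)
n=24: W (go to 20, an L position)
n=25: W (go to 20, an L position)
n=26: L (options 13(W), 24(W), 25(W) are all W)
n=27: W (go to 26, an L position)
L entries with 1 ≤ n ≤ 27 (n=0 is outside the asked range and is not counted): n = 1, 4, 9, 14, 20, 26; that makes 6.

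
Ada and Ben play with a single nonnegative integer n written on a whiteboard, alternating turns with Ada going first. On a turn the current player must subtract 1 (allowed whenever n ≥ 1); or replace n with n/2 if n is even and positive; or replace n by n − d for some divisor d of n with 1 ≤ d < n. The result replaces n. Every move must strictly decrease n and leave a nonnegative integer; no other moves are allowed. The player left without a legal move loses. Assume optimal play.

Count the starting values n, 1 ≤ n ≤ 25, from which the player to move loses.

Use the standard recursion: the mover loses at a terminal position; elsewhere, the mover wins exactly when some move hands the opponent an L position.
n=0: no move → L
n=1: W (go to 0, an L position)
n=2: L (sole option 1(W) is W)
n=3: W (go to 2, an L position)
n=4: W (go to 2, an L position)
n=5: L (sole option 4(W) is W)
n=6: W (go to 5, an L position)
n=7: L (sole option 6(W) is W)
n=8: W (go to 7, an L position)
n=9: L (options 6(W), 8(W) are all W)
n=10: W (go to 5, an L position)
n=11: L (sole option 10(W) is W)
n=12: W (go to 9, an L position)
n=13: L (sole option 12(W) is W)
n=14: W (go to 7, an L position)
n=15: L (options 10(W), 12(W), 14(W) are all W)
n=16: W (go to 15, an L position)
n=17: L (sole option 16(W) is W)
n=18: W (go to 9, an L position)
n=19: L (sole option 18(W) is W)
n=20: W (go to 15, an L position)
n=21: L (options 14(W), 18(W), 20(W) are all W)
n=22: W (go to 11, an L position)
n=23: L (sole option 22(W) is W)
n=24: W (go to 21, an L position)
n=25: L (options 20(W), 24(W) are all W)
L entries with 1 ≤ n ≤ 25 (n=0 is outside the asked range and is not counted): n = 2, 5, 7, 9, 11, 13, 15, 17, 19, 21, 23, 25; that makes 12.

12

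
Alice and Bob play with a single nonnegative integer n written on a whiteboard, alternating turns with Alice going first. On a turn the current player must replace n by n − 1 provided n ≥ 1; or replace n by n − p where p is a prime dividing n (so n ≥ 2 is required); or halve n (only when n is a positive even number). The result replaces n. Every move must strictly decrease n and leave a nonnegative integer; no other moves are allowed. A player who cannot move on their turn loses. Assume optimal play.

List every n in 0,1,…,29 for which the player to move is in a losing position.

0, 4, 9, 14, 20, 24

Build the W/L table. Terminal = L. A non-terminal position is W if it has a move to some L; otherwise it is L.
n=0: no move → L
n=1: reaches L-position 0 → W
n=2: reaches L-position 0 → W
n=3: reaches L-position 0 → W
n=4: only reaches 2(W), 3(W), all W → L
n=5: reaches L-position 0 → W
n=6: reaches L-position 4 → W
n=7: reaches L-position 0 → W
n=8: reaches L-position 4 → W
n=9: only reaches 6(W), 8(W), all W → L
n=10: reaches L-position 9 → W
n=11: reaches L-position 0 → W
n=12: reaches L-position 9 → W
n=13: reaches L-position 0 → W
n=14: only reaches 7(W), 12(W), 13(W), all W → L
n=15: reaches L-position 14 → W
n=16: reaches L-position 14 → W
n=17: reaches L-position 0 → W
n=18: reaches L-position 9 → W
n=19: reaches L-position 0 → W
n=20: only reaches 10(W), 15(W), 18(W), 19(W), all W → L
n=21: reaches L-position 14 → W
n=22: reaches L-position 20 → W
n=23: reaches L-position 0 → W
n=24: only reaches 12(W), 21(W), 22(W), 23(W), all W → L
n=25: reaches L-position 20 → W
n=26: reaches L-position 24 → W
n=27: reaches L-position 24 → W
n=28: reaches L-position 14 → W
n=29: reaches L-position 0 → W
Reading off the rows marked L gives the requested list; there are 6 such values of n.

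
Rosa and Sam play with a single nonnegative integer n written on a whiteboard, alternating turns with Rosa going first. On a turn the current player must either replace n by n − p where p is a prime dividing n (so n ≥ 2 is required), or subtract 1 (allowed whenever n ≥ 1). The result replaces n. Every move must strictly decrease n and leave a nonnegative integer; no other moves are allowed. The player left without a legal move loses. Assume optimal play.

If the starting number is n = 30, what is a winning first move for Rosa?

Compute win/loss labels from the base case upward. A position with no move is L. Any other position is W if it can reach an L in one move, else L.
n=0: no move → L
n=1: W (go to 0, an L position)
n=2: W (go to 0, an L position)
n=3: W (go to 0, an L position)
n=4: L (options 2(W), 3(W) are all W)
n=5: W (go to 0, an L position)
n=6: W (go to 4, an L position)
n=7: W (go to 0, an L position)
n=8: L (options 6(W), 7(W) are all W)
n=9: W (go to 8, an L position)
n=10: W (go to 8, an L position)
n=11: W (go to 0, an L position)
n=12: L (options 9(W), 10(W), 11(W) are all W)
n=13: W (go to 0, an L position)
n=14: W (go to 12, an L position)
n=15: W (go to 12, an L position)
n=16: L (options 14(W), 15(W) are all W)
n=17: W (go to 0, an L position)
n=18: W (go to 16, an L position)
n=19: W (go to 0, an L position)
n=20: L (options 15(W), 18(W), 19(W) are all W)
n=21: W (go to 20, an L position)
n=22: W (go to 20, an L position)
n=23: W (go to 0, an L position)
n=24: L (options 21(W), 22(W), 23(W) are all W)
n=25: W (go to 20, an L position)
n=26: W (go to 24, an L position)
n=27: W (go to 24, an L position)
n=28: L (options 21(W), 26(W), 27(W) are all W)
n=29: W (go to 0, an L position)
n=30: W (go to 28, an L position)
From 30, the L positions reachable in one move are: 28.

Move to 28.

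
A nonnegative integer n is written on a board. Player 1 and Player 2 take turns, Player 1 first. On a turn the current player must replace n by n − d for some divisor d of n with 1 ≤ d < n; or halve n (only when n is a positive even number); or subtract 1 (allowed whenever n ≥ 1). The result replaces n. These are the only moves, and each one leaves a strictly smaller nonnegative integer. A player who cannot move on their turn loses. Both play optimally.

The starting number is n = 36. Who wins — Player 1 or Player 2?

Player 1 wins.

Compute win/loss labels from the base case upward. A position with no move is L. Any other position is W if it can reach an L in one move, else L.
n=0: no move → L
n=1: can move to 0, which is L ⇒ W
n=2: the only move is to 1(W), a W ⇒ L
n=3: can move to 2, which is L ⇒ W
n=4: can move to 2, which is L ⇒ W
n=5: the only move is to 4(W), a W ⇒ L
n=6: can move to 5, which is L ⇒ W
n=7: the only move is to 6(W), a W ⇒ L
n=8: can move to 7, which is L ⇒ W
n=9: moves to 6(W), 8(W); every one is W ⇒ L
n=10: can move to 5, which is L ⇒ W
n=11: the only move is to 10(W), a W ⇒ L
n=12: can move to 9, which is L ⇒ W
n=13: the only move is to 12(W), a W ⇒ L
n=14: can move to 7, which is L ⇒ W
n=15: moves to 10(W), 12(W), 14(W); every one is W ⇒ L
n=16: can move to 15, which is L ⇒ W
n=17: the only move is to 16(W), a W ⇒ L
n=18: can move to 9, which is L ⇒ W
n=19: the only move is to 18(W), a W ⇒ L
n=20: can move to 15, which is L ⇒ W
n=21: moves to 14(W), 18(W), 20(W); every one is W ⇒ L
n=22: can move to 11, which is L ⇒ W
n=23: the only move is to 22(W), a W ⇒ L
n=24: can move to 21, which is L ⇒ W
n=25: moves to 20(W), 24(W); every one is W ⇒ L
n=26: can move to 13, which is L ⇒ W
n=27: moves to 18(W), 24(W), 26(W); every one is W ⇒ L
n=28: can move to 21, which is L ⇒ W
n=29: the only move is to 28(W), a W ⇒ L
n=30: can move to 15, which is L ⇒ W
n=31: the only move is to 30(W), a W ⇒ L
n=32: can move to 31, which is L ⇒ W
n=33: moves to 22(W), 30(W), 32(W); every one is W ⇒ L
n=34: can move to 17, which is L ⇒ W
n=35: moves to 28(W), 30(W), 34(W); every one is W ⇒ L
n=36: can move to 27, which is L ⇒ W
The starting position 36 is W: Player 1 should move to 27, handing over an L position.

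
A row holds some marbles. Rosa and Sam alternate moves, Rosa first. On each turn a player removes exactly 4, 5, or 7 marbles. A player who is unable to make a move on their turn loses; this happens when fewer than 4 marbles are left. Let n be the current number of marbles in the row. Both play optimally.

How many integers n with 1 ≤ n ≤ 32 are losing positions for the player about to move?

11

Positions with no move are L. A position that does have a move is losing for the player to move precisely when every available move leads to a winning position for the opponent. Fill in the labels:
n=0: no move → L
n=1: no move → L
n=2: no move → L
n=3: no move → L
n=4: can move to 0, which is L ⇒ W
n=5: can move to 1, which is L ⇒ W
n=6: can move to 2, which is L ⇒ W
n=7: can move to 3, which is L ⇒ W
n=8: can move to 3, which is L ⇒ W
n=9: can move to 2, which is L ⇒ W
n=10: can move to 3, which is L ⇒ W
n=11: moves to 7(W), 6(W), 4(W); every one is W ⇒ L
n=12: moves to 8(W), 7(W), 5(W); every one is W ⇒ L
n=13: moves to 9(W), 8(W), 6(W); every one is W ⇒ L
n=14: moves to 10(W), 9(W), 7(W); every one is W ⇒ L
n=15: can move to 11, which is L ⇒ W
n=16: can move to 12, which is L ⇒ W
n=17: can move to 13, which is L ⇒ W
n=18: can move to 14, which is L ⇒ W
n=19: can move to 14, which is L ⇒ W
n=20: can move to 13, which is L ⇒ W
n=21: can move to 14, which is L ⇒ W
n=22: moves to 18(W), 17(W), 15(W); every one is W ⇒ L
n=23: moves to 19(W), 18(W), 16(W); every one is W ⇒ L
n=24: moves to 20(W), 19(W), 17(W); every one is W ⇒ L
n=25: moves to 21(W), 20(W), 18(W); every one is W ⇒ L
n=26: can move to 22, which is L ⇒ W
n=27: can move to 23, which is L ⇒ W
n=28: can move to 24, which is L ⇒ W
n=29: can move to 25, which is L ⇒ W
n=30: can move to 25, which is L ⇒ W
n=31: can move to 24, which is L ⇒ W
n=32: can move to 25, which is L ⇒ W
L entries with 1 ≤ n ≤ 32 (n=0 is outside the asked range and is not counted): n = 1, 2, 3, 11, 12, 13, 14, 22, 23, 24, 25; that makes 11.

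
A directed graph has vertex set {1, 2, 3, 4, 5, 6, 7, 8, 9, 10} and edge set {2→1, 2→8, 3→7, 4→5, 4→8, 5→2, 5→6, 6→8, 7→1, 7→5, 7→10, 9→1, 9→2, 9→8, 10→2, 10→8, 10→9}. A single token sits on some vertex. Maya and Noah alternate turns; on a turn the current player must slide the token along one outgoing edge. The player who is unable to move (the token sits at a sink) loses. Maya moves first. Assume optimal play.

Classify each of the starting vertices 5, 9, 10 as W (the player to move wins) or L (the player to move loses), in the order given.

5: L, 9: W, 10: W

Work bottom-up. With no move the player to move loses. Otherwise the position is W if at least one move leads to an L position for the opponent, and L if every move leads to a W.
Every edge goes from a vertex to one that appears earlier in the order 8, 1, 6, 2, 9, 5, 10, 4, 7, 3, so processing vertices in that order labels each vertex after all of its successors.
8: no outgoing edge → L
1: no outgoing edge → L
6: →8(L), so W
2: →1(L), so W
9: →1(L), so W
5: →2(W), 6(W) — all W, so L
10: →8(L), so W
4: →5(L), so W
7: →5(L), so W
3: →7(W) only, which is W, so L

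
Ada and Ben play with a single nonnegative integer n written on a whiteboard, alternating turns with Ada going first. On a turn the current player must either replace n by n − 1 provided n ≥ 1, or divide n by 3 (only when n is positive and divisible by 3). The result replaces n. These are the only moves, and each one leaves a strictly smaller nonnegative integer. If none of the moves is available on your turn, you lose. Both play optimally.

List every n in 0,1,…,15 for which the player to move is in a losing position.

0, 2, 4, 7, 9, 11, 13, 15

Positions with no move are L. A position that does have a move is losing for the player to move precisely when every available move leads to a winning position for the opponent. Fill in the labels:
n=0: no move → L
n=1: reaches L-position 0 → W
n=2: only reaches 1(W), which is W → L
n=3: reaches L-position 2 → W
n=4: only reaches 3(W), which is W → L
n=5: reaches L-position 4 → W
n=6: reaches L-position 2 → W
n=7: only reaches 6(W), which is W → L
n=8: reaches L-position 7 → W
n=9: only reaches 3(W), 8(W), all W → L
n=10: reaches L-position 9 → W
n=11: only reaches 10(W), which is W → L
n=12: reaches L-position 4 → W
n=13: only reaches 12(W), which is W → L
n=14: reaches L-position 13 → W
n=15: only reaches 5(W), 14(W), all W → L
Reading off the rows marked L gives the requested list; there are 8 such values of n.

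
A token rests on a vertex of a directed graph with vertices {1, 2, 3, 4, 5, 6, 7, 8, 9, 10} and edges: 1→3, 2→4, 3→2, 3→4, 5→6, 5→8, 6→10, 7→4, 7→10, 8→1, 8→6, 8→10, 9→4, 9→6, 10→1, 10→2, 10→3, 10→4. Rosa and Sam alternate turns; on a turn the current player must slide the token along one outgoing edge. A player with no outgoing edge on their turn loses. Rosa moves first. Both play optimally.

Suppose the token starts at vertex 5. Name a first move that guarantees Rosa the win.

Move to 6.

Positions with no move are L. A position that does have a move is losing for the player to move precisely when every available move leads to a winning position for the opponent. Fill in the labels:
Every edge goes from a vertex to one that appears earlier in the order 4, 2, 3, 1, 10, 6, 8, 5, 7, 9, so processing vertices in that order labels each vertex after all of its successors.
4: no outgoing edge → L
2: →4(L), so W
3: →4(L), so W
1: →3(W) only, which is W, so L
10: →1(L), so W
6: →10(W) only, which is W, so L
8: →6(L), so W
5: →6(L), so W
7: →4(L), so W
9: →6(L), so W
From 5, the L positions reachable in one move are: 6.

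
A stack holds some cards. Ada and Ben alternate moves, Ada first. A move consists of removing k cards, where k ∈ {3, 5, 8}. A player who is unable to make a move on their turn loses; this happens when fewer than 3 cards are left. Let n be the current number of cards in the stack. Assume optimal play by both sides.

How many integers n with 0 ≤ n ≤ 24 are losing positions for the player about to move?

9

Classify positions by backward induction: terminal positions (no move available) are L. From any other position, the mover wins iff some move reaches an L.
n=0: no move → L
n=1: no move → L
n=2: no move → L
n=3: reaches L-position 0 → W
n=4: reaches L-position 1 → W
n=5: reaches L-position 2 → W
n=6: reaches L-position 1 → W
n=7: reaches L-position 2 → W
n=8: reaches L-position 0 → W
n=9: reaches L-position 1 → W
n=10: reaches L-position 2 → W
n=11: only reaches 8(W), 6(W), 3(W), all W → L
n=12: only reaches 9(W), 7(W), 4(W), all W → L
n=13: only reaches 10(W), 8(W), 5(W), all W → L
n=14: reaches L-position 11 → W
n=15: reaches L-position 12 → W
n=16: reaches L-position 13 → W
n=17: reaches L-position 12 → W
n=18: reaches L-position 13 → W
n=19: reaches L-position 11 → W
n=20: reaches L-position 12 → W
n=21: reaches L-position 13 → W
n=22: only reaches 19(W), 17(W), 14(W), all W → L
n=23: only reaches 20(W), 18(W), 15(W), all W → L
n=24: only reaches 21(W), 19(W), 16(W), all W → L
L entries with 0 ≤ n ≤ 24: n = 0, 1, 2, 11, 12, 13, 22, 23, 24; that makes 9.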